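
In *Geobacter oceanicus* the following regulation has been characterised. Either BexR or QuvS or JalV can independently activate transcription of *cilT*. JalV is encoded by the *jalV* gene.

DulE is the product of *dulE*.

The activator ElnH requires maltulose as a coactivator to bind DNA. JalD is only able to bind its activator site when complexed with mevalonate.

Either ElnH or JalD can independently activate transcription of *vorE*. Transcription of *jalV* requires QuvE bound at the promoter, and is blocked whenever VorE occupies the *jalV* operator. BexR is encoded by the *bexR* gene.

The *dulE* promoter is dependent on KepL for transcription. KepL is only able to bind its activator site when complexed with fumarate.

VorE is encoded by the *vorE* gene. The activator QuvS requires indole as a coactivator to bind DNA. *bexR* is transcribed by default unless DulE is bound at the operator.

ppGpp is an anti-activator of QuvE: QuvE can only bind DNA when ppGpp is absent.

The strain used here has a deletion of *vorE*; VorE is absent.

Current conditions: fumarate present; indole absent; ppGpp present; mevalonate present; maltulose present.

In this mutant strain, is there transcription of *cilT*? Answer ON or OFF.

Fumarate is present, so KepL is active.
No repressor is bound and KepL is active, so *dulE* is transcribed.
So DulE is produced and active.
With repressor DulE bound, *bexR* is not transcribed.
So BexR is not produced.
Indole is absent, so QuvS is inactive.
VorE is non-functional in this strain, so it has no effect.
ppGpp is present, so QuvE is inactive.
Required activator QuvE is absent, so *jalV* is not transcribed.
So JalV is not produced.
No activator is available at the *cilT* promoter, so *cilT* is not transcribed.

OFF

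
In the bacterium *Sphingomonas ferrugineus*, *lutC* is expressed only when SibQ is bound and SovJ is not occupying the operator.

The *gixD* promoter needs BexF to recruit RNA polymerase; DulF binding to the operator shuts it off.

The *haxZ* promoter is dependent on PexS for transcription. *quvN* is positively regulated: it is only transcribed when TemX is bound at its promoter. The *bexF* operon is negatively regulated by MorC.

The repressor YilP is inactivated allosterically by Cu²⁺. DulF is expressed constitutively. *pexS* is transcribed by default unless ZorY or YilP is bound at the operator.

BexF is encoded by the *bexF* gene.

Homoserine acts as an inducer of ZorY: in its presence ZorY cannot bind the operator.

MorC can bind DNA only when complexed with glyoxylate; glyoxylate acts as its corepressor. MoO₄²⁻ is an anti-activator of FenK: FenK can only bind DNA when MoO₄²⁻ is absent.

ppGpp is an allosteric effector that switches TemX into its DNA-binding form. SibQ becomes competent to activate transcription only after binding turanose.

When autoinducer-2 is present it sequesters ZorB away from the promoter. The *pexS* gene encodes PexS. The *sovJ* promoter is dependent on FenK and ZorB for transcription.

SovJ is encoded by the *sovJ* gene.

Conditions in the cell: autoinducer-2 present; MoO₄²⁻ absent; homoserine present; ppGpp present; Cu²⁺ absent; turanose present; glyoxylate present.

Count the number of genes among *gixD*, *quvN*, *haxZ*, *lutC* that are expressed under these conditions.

2

Glyoxylate is present, so MorC is active.
With repressor MorC bound, *bexF* is not transcribed.
So BexF is not produced.
DulF is produced constitutively and is active.
With repressor DulF bound, *gixD* is not transcribed.
→ *gixD* is OFF.
ppGpp is present, so TemX is active.
No repressor is bound and TemX is active, so *quvN* is transcribed.
→ *quvN* is ON.
Homoserine is present, so ZorY is inactive.
Cu²⁺ is absent, so YilP is active.
With repressor YilP bound, *pexS* is not transcribed.
So PexS is not produced.
Required activator PexS is absent, so *haxZ* is not transcribed.
→ *haxZ* is OFF.
Turanose is present, so SibQ is active.
MoO₄²⁻ is absent, so FenK is active.
Autoinducer-2 is present, so ZorB is inactive.
Required activator ZorB is absent, so *sovJ* is not transcribed.
So SovJ is not produced.
No repressor is bound and SibQ is active, so *lutC* is transcribed.
→ *lutC* is ON.
2 of the 4 genes are transcribed.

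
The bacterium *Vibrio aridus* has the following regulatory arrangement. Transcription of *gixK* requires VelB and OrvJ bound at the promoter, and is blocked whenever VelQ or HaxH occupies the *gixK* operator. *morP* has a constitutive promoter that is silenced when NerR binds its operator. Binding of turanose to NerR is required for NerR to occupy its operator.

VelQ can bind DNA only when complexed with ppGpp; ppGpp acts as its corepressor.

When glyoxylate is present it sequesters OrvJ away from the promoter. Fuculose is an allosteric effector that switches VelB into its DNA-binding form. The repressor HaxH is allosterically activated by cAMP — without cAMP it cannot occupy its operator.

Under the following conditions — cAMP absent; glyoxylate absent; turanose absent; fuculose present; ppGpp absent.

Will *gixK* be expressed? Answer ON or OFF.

ON

Fuculose is present, so VelB is active.
ppGpp is absent, so VelQ is inactive.
cAMP is absent, so HaxH is inactive.
Glyoxylate is absent, so OrvJ is active.
No repressor is bound and VelB and OrvJ are active, so *gixK* is transcribed.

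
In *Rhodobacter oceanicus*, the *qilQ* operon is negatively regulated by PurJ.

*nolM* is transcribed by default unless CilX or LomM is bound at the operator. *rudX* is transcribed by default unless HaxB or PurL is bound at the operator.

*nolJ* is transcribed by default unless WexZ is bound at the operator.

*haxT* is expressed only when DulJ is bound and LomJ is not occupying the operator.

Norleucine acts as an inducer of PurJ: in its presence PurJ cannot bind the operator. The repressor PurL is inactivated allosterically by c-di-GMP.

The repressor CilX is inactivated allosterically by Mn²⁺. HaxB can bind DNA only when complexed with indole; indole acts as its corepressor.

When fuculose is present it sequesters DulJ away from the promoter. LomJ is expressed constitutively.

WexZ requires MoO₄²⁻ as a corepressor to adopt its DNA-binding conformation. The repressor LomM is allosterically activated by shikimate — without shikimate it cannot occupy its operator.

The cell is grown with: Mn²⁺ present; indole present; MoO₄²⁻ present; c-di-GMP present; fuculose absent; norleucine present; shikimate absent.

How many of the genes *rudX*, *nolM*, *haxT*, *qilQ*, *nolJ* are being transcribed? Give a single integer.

2

Indole is present, so HaxB is active.
c-di-GMP is present, so PurL is inactive.
With repressor HaxB bound, *rudX* is not transcribed.
→ *rudX* is OFF.
Mn²⁺ is present, so CilX is inactive.
Shikimate is absent, so LomM is inactive.
With no repressor bound, *nolM* is transcribed.
→ *nolM* is ON.
Fuculose is absent, so DulJ is active.
LomJ is produced constitutively and is active.
With repressor LomJ bound, *haxT* is not transcribed.
→ *haxT* is OFF.
Norleucine is present, so PurJ is inactive.
With no repressor bound, *qilQ* is transcribed.
→ *qilQ* is ON.
MoO₄²⁻ is present, so WexZ is active.
With repressor WexZ bound, *nolJ* is not transcribed.
→ *nolJ* is OFF.
2 of the 5 genes are transcribed.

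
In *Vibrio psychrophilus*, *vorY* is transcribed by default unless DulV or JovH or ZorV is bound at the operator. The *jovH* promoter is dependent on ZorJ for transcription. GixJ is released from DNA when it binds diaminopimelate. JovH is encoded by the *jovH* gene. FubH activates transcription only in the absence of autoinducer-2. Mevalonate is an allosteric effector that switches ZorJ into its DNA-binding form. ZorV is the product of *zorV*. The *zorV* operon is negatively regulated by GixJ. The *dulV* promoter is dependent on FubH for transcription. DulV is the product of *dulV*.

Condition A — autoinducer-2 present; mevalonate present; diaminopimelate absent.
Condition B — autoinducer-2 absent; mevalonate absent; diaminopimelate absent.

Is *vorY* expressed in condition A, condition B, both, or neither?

neither

Condition A:
Autoinducer-2 is present, so FubH is inactive.
Required activator FubH is absent, so *dulV* is not transcribed.
So DulV is not produced.
Mevalonate is present, so ZorJ is active.
No repressor is bound and ZorJ is active, so *jovH* is transcribed.
So JovH is produced and active.
Diaminopimelate is absent, so GixJ is active.
With repressor GixJ bound, *zorV* is not transcribed.
So ZorV is not produced.
With repressor JovH bound, *vorY* is not transcribed.
→ *vorY* is OFF in A.
Condition B:
Autoinducer-2 is absent, so FubH is active.
No repressor is bound and FubH is active, so *dulV* is transcribed.
So DulV is produced and active.
Mevalonate is absent, so ZorJ is inactive.
Required activator ZorJ is absent, so *jovH* is not transcribed.
So JovH is not produced.
Diaminopimelate is absent, so GixJ is active.
With repressor GixJ bound, *zorV* is not transcribed.
So ZorV is not produced.
With repressor DulV bound, *vorY* is not transcribed.
→ *vorY* is OFF in B.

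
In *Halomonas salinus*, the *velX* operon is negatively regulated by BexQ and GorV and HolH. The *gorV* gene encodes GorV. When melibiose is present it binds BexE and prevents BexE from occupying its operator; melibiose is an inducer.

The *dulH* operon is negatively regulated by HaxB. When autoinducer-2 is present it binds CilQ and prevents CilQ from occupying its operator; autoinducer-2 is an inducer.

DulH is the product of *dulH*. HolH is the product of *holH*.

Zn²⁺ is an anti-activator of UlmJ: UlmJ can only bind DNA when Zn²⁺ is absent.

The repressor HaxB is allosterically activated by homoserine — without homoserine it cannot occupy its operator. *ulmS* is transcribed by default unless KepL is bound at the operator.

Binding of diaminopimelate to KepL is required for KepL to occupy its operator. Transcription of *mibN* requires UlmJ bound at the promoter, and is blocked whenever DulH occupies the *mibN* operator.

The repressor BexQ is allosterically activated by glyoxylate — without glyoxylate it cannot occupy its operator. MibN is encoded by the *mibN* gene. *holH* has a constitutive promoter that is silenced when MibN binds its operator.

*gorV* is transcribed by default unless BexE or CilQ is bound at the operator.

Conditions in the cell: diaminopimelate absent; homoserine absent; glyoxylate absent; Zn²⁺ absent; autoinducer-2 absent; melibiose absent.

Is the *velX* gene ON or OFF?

OFF

Glyoxylate is absent, so BexQ is inactive.
Melibiose is absent, so BexE is active.
Autoinducer-2 is absent, so CilQ is active.
With repressor BexE bound, *gorV* is not transcribed.
So GorV is not produced.
Zn²⁺ is absent, so UlmJ is active.
Homoserine is absent, so HaxB is inactive.
With no repressor bound, *dulH* is transcribed.
So DulH is produced and active.
With repressor DulH bound, *mibN* is not transcribed.
So MibN is not produced.
With no repressor bound, *holH* is transcribed.
So HolH is produced and active.
With repressor HolH bound, *velX* is not transcribed.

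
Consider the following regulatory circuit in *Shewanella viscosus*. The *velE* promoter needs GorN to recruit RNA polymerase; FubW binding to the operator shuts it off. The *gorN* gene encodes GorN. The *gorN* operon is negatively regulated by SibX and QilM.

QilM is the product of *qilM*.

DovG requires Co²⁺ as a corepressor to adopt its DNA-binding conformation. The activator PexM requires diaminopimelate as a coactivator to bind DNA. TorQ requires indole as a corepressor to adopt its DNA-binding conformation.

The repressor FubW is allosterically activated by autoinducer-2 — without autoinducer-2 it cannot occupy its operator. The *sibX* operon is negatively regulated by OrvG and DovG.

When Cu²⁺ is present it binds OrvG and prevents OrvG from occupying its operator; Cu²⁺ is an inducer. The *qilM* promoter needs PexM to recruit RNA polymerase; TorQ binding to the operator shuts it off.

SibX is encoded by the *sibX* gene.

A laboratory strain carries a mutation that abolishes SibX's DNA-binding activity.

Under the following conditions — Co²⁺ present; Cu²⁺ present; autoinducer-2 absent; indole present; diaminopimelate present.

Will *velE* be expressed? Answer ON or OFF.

Autoinducer-2 is absent, so FubW is inactive.
SibX is non-functional in this strain, so it has no effect.
Indole is present, so TorQ is active.
Diaminopimelate is present, so PexM is active.
With repressor TorQ bound, *qilM* is not transcribed.
So QilM is not produced.
With no repressor bound, *gorN* is transcribed.
So GorN is produced and active.
No repressor is bound and GorN is active, so *velE* is transcribed.

ON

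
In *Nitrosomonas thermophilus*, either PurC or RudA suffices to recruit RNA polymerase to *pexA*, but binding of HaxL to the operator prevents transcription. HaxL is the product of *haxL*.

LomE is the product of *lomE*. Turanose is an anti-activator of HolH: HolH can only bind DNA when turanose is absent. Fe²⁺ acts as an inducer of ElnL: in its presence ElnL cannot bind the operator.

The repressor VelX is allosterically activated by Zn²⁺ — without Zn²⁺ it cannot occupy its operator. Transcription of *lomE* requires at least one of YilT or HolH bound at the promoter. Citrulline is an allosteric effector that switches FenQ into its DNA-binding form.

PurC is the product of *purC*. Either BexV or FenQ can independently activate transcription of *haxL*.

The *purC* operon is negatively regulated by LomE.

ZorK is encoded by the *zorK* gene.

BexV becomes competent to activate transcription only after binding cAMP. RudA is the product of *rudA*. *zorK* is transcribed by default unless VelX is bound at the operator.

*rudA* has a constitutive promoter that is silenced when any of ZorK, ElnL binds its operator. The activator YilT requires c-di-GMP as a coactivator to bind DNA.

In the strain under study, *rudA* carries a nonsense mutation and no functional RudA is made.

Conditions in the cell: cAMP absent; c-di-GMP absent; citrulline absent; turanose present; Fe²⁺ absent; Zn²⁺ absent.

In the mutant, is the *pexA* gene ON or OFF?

c-di-GMP is absent, so YilT is inactive.
Turanose is present, so HolH is inactive.
No activator is available at the *lomE* promoter, so *lomE* is not transcribed.
So LomE is not produced.
With no repressor bound, *purC* is transcribed.
So PurC is produced and active.
RudA is non-functional in this strain, so it has no effect.
cAMP is absent, so BexV is inactive.
Citrulline is absent, so FenQ is inactive.
No activator is available at the *haxL* promoter, so *haxL* is not transcribed.
So HaxL is not produced.
Activator PurC is present, so *pexA* is transcribed.

ON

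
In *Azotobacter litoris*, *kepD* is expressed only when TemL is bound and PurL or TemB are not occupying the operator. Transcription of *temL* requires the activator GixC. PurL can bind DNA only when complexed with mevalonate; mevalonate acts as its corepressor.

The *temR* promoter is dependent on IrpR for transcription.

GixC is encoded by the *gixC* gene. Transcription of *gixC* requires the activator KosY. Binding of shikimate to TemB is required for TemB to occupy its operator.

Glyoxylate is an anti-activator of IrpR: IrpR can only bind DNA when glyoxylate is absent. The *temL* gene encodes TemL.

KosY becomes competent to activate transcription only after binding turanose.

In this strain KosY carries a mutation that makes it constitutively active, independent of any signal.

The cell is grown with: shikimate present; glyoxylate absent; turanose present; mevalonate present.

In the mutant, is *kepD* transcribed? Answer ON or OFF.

Mevalonate is present, so PurL is active.
Shikimate is present, so TemB is active.
KosY is constitutively active in this strain.
No repressor is bound and KosY is active, so *gixC* is transcribed.
So GixC is produced and active.
No repressor is bound and GixC is active, so *temL* is transcribed.
So TemL is produced and active.
With repressor PurL bound, *kepD* is not transcribed.

OFF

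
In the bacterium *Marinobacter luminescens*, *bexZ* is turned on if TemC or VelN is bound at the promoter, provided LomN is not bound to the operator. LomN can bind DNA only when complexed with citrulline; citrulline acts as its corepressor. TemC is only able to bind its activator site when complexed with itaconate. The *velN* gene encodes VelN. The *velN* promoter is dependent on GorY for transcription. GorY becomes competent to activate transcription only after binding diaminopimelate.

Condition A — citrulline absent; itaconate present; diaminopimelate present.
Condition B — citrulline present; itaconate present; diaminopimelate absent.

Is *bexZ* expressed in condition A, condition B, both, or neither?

A only

Condition A:
Citrulline is absent, so LomN is inactive.
Itaconate is present, so TemC is active.
Diaminopimelate is present, so GorY is active.
No repressor is bound and GorY is active, so *velN* is transcribed.
So VelN is produced and active.
Activator TemC is present, so *bexZ* is transcribed.
→ *bexZ* is ON in A.
Condition B:
Citrulline is present, so LomN is active.
Itaconate is present, so TemC is active.
Diaminopimelate is absent, so GorY is inactive.
Required activator GorY is absent, so *velN* is not transcribed.
So VelN is not produced.
With repressor LomN bound, *bexZ* is not transcribed.
→ *bexZ* is OFF in B.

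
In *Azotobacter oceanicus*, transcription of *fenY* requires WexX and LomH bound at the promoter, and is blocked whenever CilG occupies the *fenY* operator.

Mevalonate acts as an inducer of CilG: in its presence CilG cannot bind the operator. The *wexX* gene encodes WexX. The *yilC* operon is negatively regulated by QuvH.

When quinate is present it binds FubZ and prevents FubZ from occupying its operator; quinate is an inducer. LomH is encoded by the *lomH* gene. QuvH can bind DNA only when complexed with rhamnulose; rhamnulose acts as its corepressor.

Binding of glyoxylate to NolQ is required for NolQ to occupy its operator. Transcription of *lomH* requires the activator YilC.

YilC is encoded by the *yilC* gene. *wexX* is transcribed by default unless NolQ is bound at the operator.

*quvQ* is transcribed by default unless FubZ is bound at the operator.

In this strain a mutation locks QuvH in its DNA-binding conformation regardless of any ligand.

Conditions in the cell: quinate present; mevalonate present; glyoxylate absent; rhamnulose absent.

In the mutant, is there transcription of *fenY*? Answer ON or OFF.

OFF

Glyoxylate is absent, so NolQ is inactive.
With no repressor bound, *wexX* is transcribed.
So WexX is produced and active.
Mevalonate is present, so CilG is inactive.
QuvH is constitutively active in this strain.
With repressor QuvH bound, *yilC* is not transcribed.
So YilC is not produced.
Required activator YilC is absent, so *lomH* is not transcribed.
So LomH is not produced.
Required activator LomH is absent, so *fenY* is not transcribed.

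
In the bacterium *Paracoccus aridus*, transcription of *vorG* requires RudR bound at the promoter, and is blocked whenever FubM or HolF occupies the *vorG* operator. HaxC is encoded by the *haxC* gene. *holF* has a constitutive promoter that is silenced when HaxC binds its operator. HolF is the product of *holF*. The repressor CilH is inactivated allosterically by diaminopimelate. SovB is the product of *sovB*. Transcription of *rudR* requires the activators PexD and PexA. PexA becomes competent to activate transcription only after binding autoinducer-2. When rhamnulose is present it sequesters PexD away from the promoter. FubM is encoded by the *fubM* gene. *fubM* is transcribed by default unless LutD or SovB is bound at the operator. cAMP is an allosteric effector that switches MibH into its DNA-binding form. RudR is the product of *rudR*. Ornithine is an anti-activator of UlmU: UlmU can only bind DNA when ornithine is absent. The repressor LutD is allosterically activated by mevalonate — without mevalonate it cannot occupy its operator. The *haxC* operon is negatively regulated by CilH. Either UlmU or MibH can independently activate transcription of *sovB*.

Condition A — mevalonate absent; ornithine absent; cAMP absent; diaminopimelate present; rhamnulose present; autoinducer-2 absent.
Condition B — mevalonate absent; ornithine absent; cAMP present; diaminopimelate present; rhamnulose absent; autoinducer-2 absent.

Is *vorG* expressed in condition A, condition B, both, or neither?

Condition A:
Mevalonate is absent, so LutD is inactive.
Ornithine is absent, so UlmU is active.
cAMP is absent, so MibH is inactive.
Activator UlmU is present, so *sovB* is transcribed.
So SovB is produced and active.
With repressor SovB bound, *fubM* is not transcribed.
So FubM is not produced.
Diaminopimelate is present, so CilH is inactive.
With no repressor bound, *haxC* is transcribed.
So HaxC is produced and active.
With repressor HaxC bound, *holF* is not transcribed.
So HolF is not produced.
Rhamnulose is present, so PexD is inactive.
Autoinducer-2 is absent, so PexA is inactive.
Required activator PexD is absent, so *rudR* is not transcribed.
So RudR is not produced.
Required activator RudR is absent, so *vorG* is not transcribed.
→ *vorG* is OFF in A.
Condition B:
Mevalonate is absent, so LutD is inactive.
Ornithine is absent, so UlmU is active.
cAMP is present, so MibH is active.
Activator UlmU is present, so *sovB* is transcribed.
So SovB is produced and active.
With repressor SovB bound, *fubM* is not transcribed.
So FubM is not produced.
Diaminopimelate is present, so CilH is inactive.
With no repressor bound, *haxC* is transcribed.
So HaxC is produced and active.
With repressor HaxC bound, *holF* is not transcribed.
So HolF is not produced.
Rhamnulose is absent, so PexD is active.
Autoinducer-2 is absent, so PexA is inactive.
Required activator PexA is absent, so *rudR* is not transcribed.
So RudR is not produced.
Required activator RudR is absent, so *vorG* is not transcribed.
→ *vorG* is OFF in B.

neither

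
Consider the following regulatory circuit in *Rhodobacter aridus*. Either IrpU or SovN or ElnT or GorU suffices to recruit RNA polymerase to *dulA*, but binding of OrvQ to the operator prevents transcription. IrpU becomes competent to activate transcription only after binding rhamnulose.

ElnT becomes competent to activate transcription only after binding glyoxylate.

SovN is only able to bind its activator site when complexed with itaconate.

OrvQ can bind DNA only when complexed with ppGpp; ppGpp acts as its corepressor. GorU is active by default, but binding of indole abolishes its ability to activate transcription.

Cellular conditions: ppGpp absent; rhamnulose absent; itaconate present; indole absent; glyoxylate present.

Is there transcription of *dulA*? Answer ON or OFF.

ON

ppGpp is absent, so OrvQ is inactive.
Rhamnulose is absent, so IrpU is inactive.
Itaconate is present, so SovN is active.
Glyoxylate is present, so ElnT is active.
Indole is absent, so GorU is active.
Activator SovN is present, so *dulA* is transcribed.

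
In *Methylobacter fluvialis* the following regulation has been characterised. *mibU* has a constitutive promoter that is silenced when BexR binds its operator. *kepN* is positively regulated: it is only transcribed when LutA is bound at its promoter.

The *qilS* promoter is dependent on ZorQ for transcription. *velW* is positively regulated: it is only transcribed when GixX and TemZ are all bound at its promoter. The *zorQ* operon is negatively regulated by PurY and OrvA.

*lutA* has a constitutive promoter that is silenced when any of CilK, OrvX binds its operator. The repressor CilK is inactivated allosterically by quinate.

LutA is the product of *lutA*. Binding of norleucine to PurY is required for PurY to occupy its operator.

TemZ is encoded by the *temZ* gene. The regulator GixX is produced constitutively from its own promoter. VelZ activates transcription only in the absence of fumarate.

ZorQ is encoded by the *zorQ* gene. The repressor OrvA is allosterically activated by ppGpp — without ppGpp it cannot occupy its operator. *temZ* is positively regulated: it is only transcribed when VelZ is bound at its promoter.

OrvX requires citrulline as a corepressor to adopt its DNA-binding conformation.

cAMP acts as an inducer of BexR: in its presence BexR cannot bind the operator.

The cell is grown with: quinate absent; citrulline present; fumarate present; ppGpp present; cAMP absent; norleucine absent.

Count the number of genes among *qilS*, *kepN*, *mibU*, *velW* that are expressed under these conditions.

Norleucine is absent, so PurY is inactive.
ppGpp is present, so OrvA is active.
With repressor OrvA bound, *zorQ* is not transcribed.
So ZorQ is not produced.
Required activator ZorQ is absent, so *qilS* is not transcribed.
→ *qilS* is OFF.
Quinate is absent, so CilK is active.
Citrulline is present, so OrvX is active.
With repressor CilK bound, *lutA* is not transcribed.
So LutA is not produced.
Required activator LutA is absent, so *kepN* is not transcribed.
→ *kepN* is OFF.
cAMP is absent, so BexR is active.
With repressor BexR bound, *mibU* is not transcribed.
→ *mibU* is OFF.
GixX is produced constitutively and is active.
Fumarate is present, so VelZ is inactive.
Required activator VelZ is absent, so *temZ* is not transcribed.
So TemZ is not produced.
Required activator TemZ is absent, so *velW* is not transcribed.
→ *velW* is OFF.
0 of the 4 genes are transcribed.

0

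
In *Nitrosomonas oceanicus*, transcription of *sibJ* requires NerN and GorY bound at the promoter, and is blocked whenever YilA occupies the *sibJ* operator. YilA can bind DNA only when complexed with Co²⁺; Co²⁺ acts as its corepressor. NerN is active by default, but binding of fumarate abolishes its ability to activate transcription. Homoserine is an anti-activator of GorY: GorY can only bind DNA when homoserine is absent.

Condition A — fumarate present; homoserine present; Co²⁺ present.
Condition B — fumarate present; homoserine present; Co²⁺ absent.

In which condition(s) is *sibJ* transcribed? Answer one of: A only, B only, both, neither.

neither

Condition A:
Fumarate is present, so NerN is inactive.
Homoserine is present, so GorY is inactive.
Co²⁺ is present, so YilA is active.
With repressor YilA bound, *sibJ* is not transcribed.
→ *sibJ* is OFF in A.
Condition B:
Fumarate is present, so NerN is inactive.
Homoserine is present, so GorY is inactive.
Co²⁺ is absent, so YilA is inactive.
Required activator NerN is absent, so *sibJ* is not transcribed.
→ *sibJ* is OFF in B.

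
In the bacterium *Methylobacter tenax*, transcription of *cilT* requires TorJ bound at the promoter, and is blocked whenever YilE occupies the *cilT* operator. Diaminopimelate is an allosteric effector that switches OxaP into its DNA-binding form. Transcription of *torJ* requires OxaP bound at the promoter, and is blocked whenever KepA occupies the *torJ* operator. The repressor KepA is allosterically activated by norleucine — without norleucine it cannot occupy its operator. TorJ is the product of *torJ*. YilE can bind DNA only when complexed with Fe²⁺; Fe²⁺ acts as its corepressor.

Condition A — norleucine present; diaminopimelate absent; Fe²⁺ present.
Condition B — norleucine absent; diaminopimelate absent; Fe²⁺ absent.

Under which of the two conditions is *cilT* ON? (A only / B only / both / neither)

neither

Condition A:
Norleucine is present, so KepA is active.
Diaminopimelate is absent, so OxaP is inactive.
With repressor KepA bound, *torJ* is not transcribed.
So TorJ is not produced.
Fe²⁺ is present, so YilE is active.
With repressor YilE bound, *cilT* is not transcribed.
→ *cilT* is OFF in A.
Condition B:
Norleucine is absent, so KepA is inactive.
Diaminopimelate is absent, so OxaP is inactive.
Required activator OxaP is absent, so *torJ* is not transcribed.
So TorJ is not produced.
Fe²⁺ is absent, so YilE is inactive.
Required activator TorJ is absent, so *cilT* is not transcribed.
→ *cilT* is OFF in B.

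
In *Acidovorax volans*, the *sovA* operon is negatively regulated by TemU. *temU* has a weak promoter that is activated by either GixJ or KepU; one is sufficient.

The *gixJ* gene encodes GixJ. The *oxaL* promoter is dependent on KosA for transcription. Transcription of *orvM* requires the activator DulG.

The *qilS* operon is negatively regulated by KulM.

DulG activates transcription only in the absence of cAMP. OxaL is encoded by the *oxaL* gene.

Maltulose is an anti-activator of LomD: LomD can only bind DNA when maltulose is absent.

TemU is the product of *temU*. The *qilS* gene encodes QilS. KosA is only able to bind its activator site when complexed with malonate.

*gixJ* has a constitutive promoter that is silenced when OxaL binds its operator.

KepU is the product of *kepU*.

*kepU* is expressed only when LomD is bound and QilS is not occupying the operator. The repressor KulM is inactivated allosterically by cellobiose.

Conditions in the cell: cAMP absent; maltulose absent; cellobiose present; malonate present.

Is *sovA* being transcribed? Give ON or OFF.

ON

Malonate is present, so KosA is active.
No repressor is bound and KosA is active, so *oxaL* is transcribed.
So OxaL is produced and active.
With repressor OxaL bound, *gixJ* is not transcribed.
So GixJ is not produced.
Cellobiose is present, so KulM is inactive.
With no repressor bound, *qilS* is transcribed.
So QilS is produced and active.
Maltulose is absent, so LomD is active.
With repressor QilS bound, *kepU* is not transcribed.
So KepU is not produced.
No activator is available at the *temU* promoter, so *temU* is not transcribed.
So TemU is not produced.
With no repressor bound, *sovA* is transcribed.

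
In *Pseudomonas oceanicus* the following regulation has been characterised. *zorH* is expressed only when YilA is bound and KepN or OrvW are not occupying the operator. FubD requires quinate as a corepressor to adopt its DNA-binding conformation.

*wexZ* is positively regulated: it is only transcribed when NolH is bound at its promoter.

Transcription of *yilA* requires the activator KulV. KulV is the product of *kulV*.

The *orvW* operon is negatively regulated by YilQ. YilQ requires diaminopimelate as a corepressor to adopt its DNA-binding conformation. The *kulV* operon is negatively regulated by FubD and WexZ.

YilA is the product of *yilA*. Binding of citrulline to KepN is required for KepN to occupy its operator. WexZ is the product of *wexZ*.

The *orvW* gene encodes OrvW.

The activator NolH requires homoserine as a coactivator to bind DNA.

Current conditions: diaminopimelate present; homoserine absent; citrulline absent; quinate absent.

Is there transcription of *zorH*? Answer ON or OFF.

Quinate is absent, so FubD is inactive.
Homoserine is absent, so NolH is inactive.
Required activator NolH is absent, so *wexZ* is not transcribed.
So WexZ is not produced.
With no repressor bound, *kulV* is transcribed.
So KulV is produced and active.
No repressor is bound and KulV is active, so *yilA* is transcribed.
So YilA is produced and active.
Citrulline is absent, so KepN is inactive.
Diaminopimelate is present, so YilQ is active.
With repressor YilQ bound, *orvW* is not transcribed.
So OrvW is not produced.
No repressor is bound and YilA is active, so *zorH* is transcribed.

ON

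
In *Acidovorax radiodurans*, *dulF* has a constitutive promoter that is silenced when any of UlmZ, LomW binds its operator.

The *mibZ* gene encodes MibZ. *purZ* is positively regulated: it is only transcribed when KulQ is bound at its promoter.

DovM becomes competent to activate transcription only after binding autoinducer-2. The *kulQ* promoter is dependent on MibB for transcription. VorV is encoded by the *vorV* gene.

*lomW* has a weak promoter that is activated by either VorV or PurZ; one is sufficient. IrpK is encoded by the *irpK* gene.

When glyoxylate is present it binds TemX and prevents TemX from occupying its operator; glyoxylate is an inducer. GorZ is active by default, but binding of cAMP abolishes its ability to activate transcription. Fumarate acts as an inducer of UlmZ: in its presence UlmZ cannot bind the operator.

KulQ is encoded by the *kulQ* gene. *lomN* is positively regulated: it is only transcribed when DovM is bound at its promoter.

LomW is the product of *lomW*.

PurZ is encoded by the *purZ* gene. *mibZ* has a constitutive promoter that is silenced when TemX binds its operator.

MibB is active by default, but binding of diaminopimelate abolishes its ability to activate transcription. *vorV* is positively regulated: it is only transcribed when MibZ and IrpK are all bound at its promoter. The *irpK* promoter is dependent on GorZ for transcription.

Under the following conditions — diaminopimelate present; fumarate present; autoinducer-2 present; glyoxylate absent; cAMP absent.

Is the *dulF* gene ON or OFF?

ON

Fumarate is present, so UlmZ is inactive.
Glyoxylate is absent, so TemX is active.
With repressor TemX bound, *mibZ* is not transcribed.
So MibZ is not produced.
cAMP is absent, so GorZ is active.
No repressor is bound and GorZ is active, so *irpK* is transcribed.
So IrpK is produced and active.
Required activator MibZ is absent, so *vorV* is not transcribed.
So VorV is not produced.
Diaminopimelate is present, so MibB is inactive.
Required activator MibB is absent, so *kulQ* is not transcribed.
So KulQ is not produced.
Required activator KulQ is absent, so *purZ* is not transcribed.
So PurZ is not produced.
No activator is available at the *lomW* promoter, so *lomW* is not transcribed.
So LomW is not produced.
With no repressor bound, *dulF* is transcribed.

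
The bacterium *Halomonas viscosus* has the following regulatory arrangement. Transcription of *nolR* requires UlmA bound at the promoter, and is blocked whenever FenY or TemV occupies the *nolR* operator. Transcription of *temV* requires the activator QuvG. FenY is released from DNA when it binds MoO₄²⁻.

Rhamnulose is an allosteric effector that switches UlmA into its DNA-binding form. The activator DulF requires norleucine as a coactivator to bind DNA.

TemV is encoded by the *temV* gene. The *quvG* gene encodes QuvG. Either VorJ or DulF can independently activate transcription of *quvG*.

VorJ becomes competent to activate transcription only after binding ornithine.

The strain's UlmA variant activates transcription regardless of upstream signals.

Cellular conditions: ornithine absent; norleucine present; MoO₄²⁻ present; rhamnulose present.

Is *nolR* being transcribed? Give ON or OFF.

OFF

MoO₄²⁻ is present, so FenY is inactive.
UlmA is constitutively active in this strain.
Ornithine is absent, so VorJ is inactive.
Norleucine is present, so DulF is active.
Activator DulF is present, so *quvG* is transcribed.
So QuvG is produced and active.
No repressor is bound and QuvG is active, so *temV* is transcribed.
So TemV is produced and active.
With repressor TemV bound, *nolR* is not transcribed.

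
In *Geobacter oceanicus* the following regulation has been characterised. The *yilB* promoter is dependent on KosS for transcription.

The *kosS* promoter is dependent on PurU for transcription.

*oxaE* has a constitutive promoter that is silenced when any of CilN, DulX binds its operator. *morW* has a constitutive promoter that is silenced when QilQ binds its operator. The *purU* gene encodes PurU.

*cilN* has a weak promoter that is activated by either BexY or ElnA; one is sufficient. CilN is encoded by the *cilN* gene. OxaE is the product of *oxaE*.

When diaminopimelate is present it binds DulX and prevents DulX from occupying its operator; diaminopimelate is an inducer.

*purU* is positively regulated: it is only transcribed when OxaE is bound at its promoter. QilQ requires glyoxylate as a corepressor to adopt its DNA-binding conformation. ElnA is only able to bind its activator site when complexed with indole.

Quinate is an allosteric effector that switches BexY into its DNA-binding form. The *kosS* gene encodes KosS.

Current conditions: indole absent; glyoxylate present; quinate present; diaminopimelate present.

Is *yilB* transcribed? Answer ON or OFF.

Quinate is present, so BexY is active.
Indole is absent, so ElnA is inactive.
Activator BexY is present, so *cilN* is transcribed.
So CilN is produced and active.
Diaminopimelate is present, so DulX is inactive.
With repressor CilN bound, *oxaE* is not transcribed.
So OxaE is not produced.
Required activator OxaE is absent, so *purU* is not transcribed.
So PurU is not produced.
Required activator PurU is absent, so *kosS* is not transcribed.
So KosS is not produced.
Required activator KosS is absent, so *yilB* is not transcribed.

OFF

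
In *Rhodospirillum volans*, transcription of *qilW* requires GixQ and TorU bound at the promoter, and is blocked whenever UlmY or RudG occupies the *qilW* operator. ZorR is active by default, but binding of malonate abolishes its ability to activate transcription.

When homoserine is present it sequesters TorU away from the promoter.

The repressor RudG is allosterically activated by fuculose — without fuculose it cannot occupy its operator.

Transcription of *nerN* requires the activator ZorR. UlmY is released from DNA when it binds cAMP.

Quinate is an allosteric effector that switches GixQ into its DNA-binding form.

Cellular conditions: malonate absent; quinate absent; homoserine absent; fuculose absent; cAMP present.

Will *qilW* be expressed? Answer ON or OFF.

cAMP is present, so UlmY is inactive.
Quinate is absent, so GixQ is inactive.
Fuculose is absent, so RudG is inactive.
Homoserine is absent, so TorU is active.
Required activator GixQ is absent, so *qilW* is not transcribed.

OFF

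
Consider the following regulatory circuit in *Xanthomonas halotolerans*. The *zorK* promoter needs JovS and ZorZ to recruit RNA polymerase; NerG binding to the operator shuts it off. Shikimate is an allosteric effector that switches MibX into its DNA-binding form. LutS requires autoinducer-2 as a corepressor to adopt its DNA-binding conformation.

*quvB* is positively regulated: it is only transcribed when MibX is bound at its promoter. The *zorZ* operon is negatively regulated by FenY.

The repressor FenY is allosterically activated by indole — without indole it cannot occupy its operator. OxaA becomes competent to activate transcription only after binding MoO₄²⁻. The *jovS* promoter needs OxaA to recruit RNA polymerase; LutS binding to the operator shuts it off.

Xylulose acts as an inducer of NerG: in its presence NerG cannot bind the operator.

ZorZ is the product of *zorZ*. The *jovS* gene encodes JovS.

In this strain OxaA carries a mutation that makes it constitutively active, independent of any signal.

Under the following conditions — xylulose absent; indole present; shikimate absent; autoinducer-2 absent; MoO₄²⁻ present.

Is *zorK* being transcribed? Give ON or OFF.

OxaA is constitutively active in this strain.
Autoinducer-2 is absent, so LutS is inactive.
No repressor is bound and OxaA is active, so *jovS* is transcribed.
So JovS is produced and active.
Indole is present, so FenY is active.
With repressor FenY bound, *zorZ* is not transcribed.
So ZorZ is not produced.
Xylulose is absent, so NerG is active.
With repressor NerG bound, *zorK* is not transcribed.

OFF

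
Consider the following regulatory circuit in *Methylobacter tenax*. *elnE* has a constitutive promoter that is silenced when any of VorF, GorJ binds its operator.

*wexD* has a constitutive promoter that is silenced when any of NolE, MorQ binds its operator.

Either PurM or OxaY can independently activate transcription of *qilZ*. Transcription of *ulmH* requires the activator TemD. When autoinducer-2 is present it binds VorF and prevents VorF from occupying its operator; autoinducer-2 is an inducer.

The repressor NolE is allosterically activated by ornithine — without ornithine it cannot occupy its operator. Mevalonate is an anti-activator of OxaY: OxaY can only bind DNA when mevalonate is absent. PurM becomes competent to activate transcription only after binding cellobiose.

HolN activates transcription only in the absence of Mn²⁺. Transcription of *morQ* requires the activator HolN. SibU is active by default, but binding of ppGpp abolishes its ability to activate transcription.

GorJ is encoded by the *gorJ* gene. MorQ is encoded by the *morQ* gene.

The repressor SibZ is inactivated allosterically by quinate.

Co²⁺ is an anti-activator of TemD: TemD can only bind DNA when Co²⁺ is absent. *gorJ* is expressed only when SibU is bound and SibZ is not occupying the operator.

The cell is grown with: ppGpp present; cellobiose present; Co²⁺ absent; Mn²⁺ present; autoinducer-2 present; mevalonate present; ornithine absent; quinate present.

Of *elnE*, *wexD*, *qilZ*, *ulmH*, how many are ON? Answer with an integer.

Autoinducer-2 is present, so VorF is inactive.
ppGpp is present, so SibU is inactive.
Quinate is present, so SibZ is inactive.
Required activator SibU is absent, so *gorJ* is not transcribed.
So GorJ is not produced.
With no repressor bound, *elnE* is transcribed.
→ *elnE* is ON.
Ornithine is absent, so NolE is inactive.
Mn²⁺ is present, so HolN is inactive.
Required activator HolN is absent, so *morQ* is not transcribed.
So MorQ is not produced.
With no repressor bound, *wexD* is transcribed.
→ *wexD* is ON.
Cellobiose is present, so PurM is active.
Mevalonate is present, so OxaY is inactive.
Activator PurM is present, so *qilZ* is transcribed.
→ *qilZ* is ON.
Co²⁺ is absent, so TemD is active.
No repressor is bound and TemD is active, so *ulmH* is transcribed.
→ *ulmH* is ON.
4 of the 4 genes are transcribed.

4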